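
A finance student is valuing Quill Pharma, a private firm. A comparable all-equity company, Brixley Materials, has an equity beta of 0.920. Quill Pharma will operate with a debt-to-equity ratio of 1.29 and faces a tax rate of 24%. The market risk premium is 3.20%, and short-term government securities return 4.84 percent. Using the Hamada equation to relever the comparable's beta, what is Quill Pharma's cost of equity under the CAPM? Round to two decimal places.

β_L = β_U × [1 + (1 − t)(D/E)] = 0.920 × [1 + (1 − 0.24) × 1.29]
    = 0.920 × [1 + 0.76 × 1.29] = 0.920 × 1.9804 = 1.8220
E(R) = R_f + β_L × MRP = 4.84% + 1.8220 × 3.20% = 10.67%

10.67%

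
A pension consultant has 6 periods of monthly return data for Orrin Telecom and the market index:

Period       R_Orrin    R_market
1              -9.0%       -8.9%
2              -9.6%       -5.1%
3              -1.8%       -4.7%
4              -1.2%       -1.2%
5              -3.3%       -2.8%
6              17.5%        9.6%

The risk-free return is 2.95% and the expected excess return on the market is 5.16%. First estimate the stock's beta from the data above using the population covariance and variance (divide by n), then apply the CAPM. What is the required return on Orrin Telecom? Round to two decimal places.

Mean R_i = (-9.0 − 9.6 − 1.8 − 1.2 − 3.3 + 17.5) / 6 = -1.2333%
Mean R_m = (-8.9 − 5.1 − 4.7 − 1.2 − 2.8 + 9.6) / 6 = -2.1833%
Σ(R_i − R̄_i)(R_m − R̄_m) = 300.0433  ⇒  Cov = 300.0433 / 6 = 50.0072
Σ(R_m − R̄_m)² = 200.1483  ⇒  Var(R_m) = 200.1483 / 6 = 33.3581
β = Cov / Var(R_m) = 50.0072 / 33.3581 = 1.4991
E(R) = R_f + β × MRP = 2.95% + 1.4991 × 5.16% = 10.69%

10.69%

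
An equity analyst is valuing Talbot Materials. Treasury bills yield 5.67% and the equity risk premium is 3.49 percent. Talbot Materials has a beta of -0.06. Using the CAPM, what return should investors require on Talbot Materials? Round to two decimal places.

E(R) = R_f + β × MRP = 5.67% + -0.06 × 3.49% = 5.46%

5.46%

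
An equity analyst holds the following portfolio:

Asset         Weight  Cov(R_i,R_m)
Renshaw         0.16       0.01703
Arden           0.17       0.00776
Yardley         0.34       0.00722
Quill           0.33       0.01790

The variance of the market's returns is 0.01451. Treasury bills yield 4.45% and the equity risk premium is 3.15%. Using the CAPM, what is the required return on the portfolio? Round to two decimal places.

β_Renshaw = 0.01703 / 0.01451 = 1.1737
β_Arden = 0.00776 / 0.01451 = 0.5348
β_Yardley = 0.00722 / 0.01451 = 0.4976
β_Quill = 0.01790 / 0.01451 = 1.2336
β_P = Σ w_i β_i = 0.16×1.1737 + 0.17×0.5348 + 0.34×0.4976 + 0.33×1.2336 = 0.8550
E(R_P) = R_f + β_P × MRP = 4.45% + 0.8550 × 3.15% = 7.14%

7.14%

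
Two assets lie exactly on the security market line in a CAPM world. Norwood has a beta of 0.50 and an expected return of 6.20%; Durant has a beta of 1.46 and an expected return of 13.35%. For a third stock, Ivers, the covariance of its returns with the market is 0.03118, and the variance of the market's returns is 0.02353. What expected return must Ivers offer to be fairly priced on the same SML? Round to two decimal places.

MRP = (13.35% − 6.20%) / (1.46 − 0.50) = 7.4479%
R_f = 6.20% − 0.50 × 7.4479% = 2.4761%
β_Ivers = Cov / Var(R_m) = 0.03118 / 0.02353 = 1.3251
E(R_Ivers) = R_f + β × MRP = 2.4761% + 1.3251 × 7.4479% = 12.35%

12.35%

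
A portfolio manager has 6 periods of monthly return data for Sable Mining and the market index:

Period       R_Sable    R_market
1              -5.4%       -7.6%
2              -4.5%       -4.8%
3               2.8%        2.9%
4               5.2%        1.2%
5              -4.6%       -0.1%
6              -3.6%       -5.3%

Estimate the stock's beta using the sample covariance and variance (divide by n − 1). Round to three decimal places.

0.840

Mean R_i = (-5.4 − 4.5 + 2.8 + 5.2 − 4.6 − 3.6) / 6 = -1.6833%
Mean R_m = (-7.6 − 4.8 + 2.9 + 1.2 − 0.1 − 5.3) / 6 = -2.2833%
Σ(R_i − R̄_i)(R_m − R̄_m) = 73.4783  ⇒  Cov = 73.4783 / 5 = 14.6957
Σ(R_m − R̄_m)² = 87.4683  ⇒  Var(R_m) = 87.4683 / 5 = 17.4937
β = Cov / Var(R_m) = 14.6957 / 17.4937 = 0.8401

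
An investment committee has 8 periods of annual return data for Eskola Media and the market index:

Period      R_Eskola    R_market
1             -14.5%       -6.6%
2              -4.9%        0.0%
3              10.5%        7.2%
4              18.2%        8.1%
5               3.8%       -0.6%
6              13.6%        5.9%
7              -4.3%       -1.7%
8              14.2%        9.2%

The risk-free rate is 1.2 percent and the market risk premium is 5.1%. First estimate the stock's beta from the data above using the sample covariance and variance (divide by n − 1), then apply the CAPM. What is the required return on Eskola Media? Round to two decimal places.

Mean R_i = (-14.5 − 4.9 + 10.5 + 18.2 + 3.8 + 13.6 − 4.3 + 14.2) / 8 = 4.5750%
Mean R_m = (-6.6 + 0.0 + 7.2 + 8.1 − 0.6 + 5.9 − 1.7 + 9.2) / 8 = 2.6875%
Σ(R_i − R̄_i)(R_m − R̄_m) = 436.2675  ⇒  Cov = 436.2675 / 7 = 62.3239
Σ(R_m − R̄_m)² = 225.9288  ⇒  Var(R_m) = 225.9288 / 7 = 32.2755
β = Cov / Var(R_m) = 62.3239 / 32.2755 = 1.9310
E(R) = R_f + β × MRP = 1.2% + 1.9310 × 5.1% = 11.05%

11.05%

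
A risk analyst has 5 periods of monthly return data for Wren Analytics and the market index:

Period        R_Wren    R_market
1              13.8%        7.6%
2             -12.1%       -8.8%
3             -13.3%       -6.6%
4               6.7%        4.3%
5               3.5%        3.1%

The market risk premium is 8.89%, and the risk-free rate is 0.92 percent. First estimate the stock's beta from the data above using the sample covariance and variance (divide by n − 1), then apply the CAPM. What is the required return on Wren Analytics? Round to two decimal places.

Mean R_i = (13.8 − 12.1 − 13.3 + 6.7 + 3.5) / 5 = -0.2800%
Mean R_m = (7.6 − 8.8 − 6.6 + 4.3 + 3.1) / 5 = -0.0800%
Σ(R_i − R̄_i)(R_m − R̄_m) = 338.6880  ⇒  Cov = 338.6880 / 4 = 84.6720
Σ(R_m − R̄_m)² = 206.8280  ⇒  Var(R_m) = 206.8280 / 4 = 51.7070
β = Cov / Var(R_m) = 84.6720 / 51.7070 = 1.6375
E(R) = R_f + β × MRP = 0.92% + 1.6375 × 8.89% = 15.48%

15.48%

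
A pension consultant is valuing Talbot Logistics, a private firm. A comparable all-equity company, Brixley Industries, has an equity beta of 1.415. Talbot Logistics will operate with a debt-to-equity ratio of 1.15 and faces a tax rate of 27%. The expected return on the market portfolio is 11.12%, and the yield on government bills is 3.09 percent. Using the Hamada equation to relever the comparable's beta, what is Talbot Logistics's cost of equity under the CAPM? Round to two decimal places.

23.99%

β_L = β_U × [1 + (1 − t)(D/E)] = 1.415 × [1 + (1 − 0.27) × 1.15]
    = 1.415 × [1 + 0.73 × 1.15] = 1.415 × 1.8395 = 2.6029
MRP = 11.12% − 3.09% = 8.03%
E(R) = R_f + β_L × MRP = 3.09% + 2.6029 × 8.03% = 23.99%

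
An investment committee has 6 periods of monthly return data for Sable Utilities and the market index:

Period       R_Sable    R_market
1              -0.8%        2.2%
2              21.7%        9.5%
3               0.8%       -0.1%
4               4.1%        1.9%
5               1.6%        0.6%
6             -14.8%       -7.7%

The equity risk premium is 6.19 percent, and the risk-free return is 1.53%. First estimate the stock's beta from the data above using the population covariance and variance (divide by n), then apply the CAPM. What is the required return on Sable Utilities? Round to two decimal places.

Mean R_i = (-0.8 + 21.7 + 0.8 + 4.1 + 1.6 − 14.8) / 6 = 2.1000%
Mean R_m = (2.2 + 9.5 − 0.1 + 1.9 + 0.6 − 7.7) / 6 = 1.0667%
Σ(R_i − R̄_i)(R_m − R̄_m) = 313.5800  ⇒  Cov = 313.5800 / 6 = 52.2633
Σ(R_m − R̄_m)² = 151.5333  ⇒  Var(R_m) = 151.5333 / 6 = 25.2556
β = Cov / Var(R_m) = 52.2633 / 25.2556 = 2.0694
E(R) = R_f + β × MRP = 1.53% + 2.0694 × 6.19% = 14.34%

14.34%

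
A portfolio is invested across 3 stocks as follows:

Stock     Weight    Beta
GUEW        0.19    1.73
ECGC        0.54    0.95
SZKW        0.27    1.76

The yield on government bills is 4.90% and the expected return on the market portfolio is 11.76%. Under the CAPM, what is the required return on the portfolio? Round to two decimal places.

β_P = Σ w_i β_i = 0.19×1.73 + 0.54×0.95 + 0.27×1.76 = 1.3169
MRP = 11.76% − 4.90% = 6.86%
E(R_P) = R_f + β_P × MRP = 4.90% + 1.3169 × 6.86% = 13.93%

13.93%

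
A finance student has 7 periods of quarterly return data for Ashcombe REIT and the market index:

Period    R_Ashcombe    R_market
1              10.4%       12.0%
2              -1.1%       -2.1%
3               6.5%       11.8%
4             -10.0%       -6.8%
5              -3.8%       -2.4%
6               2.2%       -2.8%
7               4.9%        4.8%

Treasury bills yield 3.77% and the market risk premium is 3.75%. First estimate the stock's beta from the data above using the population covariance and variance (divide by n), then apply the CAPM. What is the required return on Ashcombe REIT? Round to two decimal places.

6.85%

Mean R_i = (10.4 − 1.1 + 6.5 − 10.0 − 3.8 + 2.2 + 4.9) / 7 = 1.3000%
Mean R_m = (12.0 − 2.1 + 11.8 − 6.8 − 2.4 − 2.8 + 4.8) / 7 = 2.0714%
Σ(R_i − R̄_i)(R_m − R̄_m) = 279.4400  ⇒  Cov = 279.4400 / 7 = 39.9200
Σ(R_m − R̄_m)² = 340.4943  ⇒  Var(R_m) = 340.4943 / 7 = 48.6420
β = Cov / Var(R_m) = 39.9200 / 48.6420 = 0.8207
E(R) = R_f + β × MRP = 3.77% + 0.8207 × 3.75% = 6.85%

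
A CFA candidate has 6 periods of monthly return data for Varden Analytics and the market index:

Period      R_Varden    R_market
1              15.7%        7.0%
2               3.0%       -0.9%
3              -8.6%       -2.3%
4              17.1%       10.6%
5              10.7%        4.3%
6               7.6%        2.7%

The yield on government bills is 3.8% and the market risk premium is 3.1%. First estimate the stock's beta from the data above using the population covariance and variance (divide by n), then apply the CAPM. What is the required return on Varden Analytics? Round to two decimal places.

Mean R_i = (15.7 + 3.0 − 8.6 + 17.1 + 10.7 + 7.6) / 6 = 7.5833%
Mean R_m = (7.0 − 0.9 − 2.3 + 10.6 + 4.3 + 2.7) / 6 = 3.5667%
Σ(R_i − R̄_i)(R_m − R̄_m) = 212.4867  ⇒  Cov = 212.4867 / 6 = 35.4145
Σ(R_m − R̄_m)² = 116.9133  ⇒  Var(R_m) = 116.9133 / 6 = 19.4856
β = Cov / Var(R_m) = 35.4145 / 19.4856 = 1.8175
E(R) = R_f + β × MRP = 3.8% + 1.8175 × 3.1% = 9.43%

9.43%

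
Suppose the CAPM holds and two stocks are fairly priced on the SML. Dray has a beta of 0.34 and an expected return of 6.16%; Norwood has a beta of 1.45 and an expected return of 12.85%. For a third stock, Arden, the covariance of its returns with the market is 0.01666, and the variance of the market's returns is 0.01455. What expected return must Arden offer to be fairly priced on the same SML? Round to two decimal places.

11.01%

MRP = (12.85% − 6.16%) / (1.45 − 0.34) = 6.0270%
R_f = 6.16% − 0.34 × 6.0270% = 4.1108%
β_Arden = Cov / Var(R_m) = 0.01666 / 0.01455 = 1.1450
E(R_Arden) = R_f + β × MRP = 4.1108% + 1.1450 × 6.0270% = 11.01%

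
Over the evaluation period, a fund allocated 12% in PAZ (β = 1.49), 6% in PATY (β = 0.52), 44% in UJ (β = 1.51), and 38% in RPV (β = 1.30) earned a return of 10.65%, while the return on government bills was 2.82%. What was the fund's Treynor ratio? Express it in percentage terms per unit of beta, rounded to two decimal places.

β_P = 0.12×1.49 + 0.06×0.52 + 0.44×1.51 + 0.38×1.30 = 1.3684
Treynor = (R_P − R_f) / β_P = (10.65% − 2.82%) / 1.3684 = 7.83% / 1.3684 = 5.72%

5.72%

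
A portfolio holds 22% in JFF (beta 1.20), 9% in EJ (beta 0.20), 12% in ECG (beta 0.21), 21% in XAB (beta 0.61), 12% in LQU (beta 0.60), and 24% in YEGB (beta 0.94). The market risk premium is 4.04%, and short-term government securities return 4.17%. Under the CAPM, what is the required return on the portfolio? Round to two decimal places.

β_P = Σ w_i β_i = 0.22×1.20 + 0.09×0.20 + 0.12×0.21 + 0.21×0.61 + 0.12×0.60 + 0.24×0.94 = 0.7329
E(R_P) = R_f + β_P × MRP = 4.17% + 0.7329 × 4.04% = 7.13%

7.13%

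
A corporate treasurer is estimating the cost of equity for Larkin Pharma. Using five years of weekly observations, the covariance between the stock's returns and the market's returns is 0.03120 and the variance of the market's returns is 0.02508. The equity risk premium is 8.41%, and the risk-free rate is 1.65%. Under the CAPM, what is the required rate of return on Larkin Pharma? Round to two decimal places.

β = Cov(R_i, R_m) / Var(R_m) = 0.03120 / 0.02508 = 1.2440
E(R) = R_f + β × MRP = 1.65% + 1.2440 × 8.41% = 12.11%

12.11%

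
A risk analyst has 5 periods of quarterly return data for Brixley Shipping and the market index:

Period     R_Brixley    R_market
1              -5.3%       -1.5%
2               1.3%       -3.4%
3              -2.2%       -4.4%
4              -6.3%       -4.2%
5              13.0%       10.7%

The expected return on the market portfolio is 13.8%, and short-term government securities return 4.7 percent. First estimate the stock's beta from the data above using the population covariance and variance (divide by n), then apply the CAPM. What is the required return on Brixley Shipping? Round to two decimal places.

Mean R_i = (-5.3 + 1.3 − 2.2 − 6.3 + 13.0) / 5 = 0.1000%
Mean R_m = (-1.5 − 3.4 − 4.4 − 4.2 + 10.7) / 5 = -0.5600%
Σ(R_i − R̄_i)(R_m − R̄_m) = 179.0500  ⇒  Cov = 179.0500 / 5 = 35.8100
Σ(R_m − R̄_m)² = 163.7320  ⇒  Var(R_m) = 163.7320 / 5 = 32.7464
β = Cov / Var(R_m) = 35.8100 / 32.7464 = 1.0936
MRP = 13.8% − 4.7% = 9.10%
E(R) = R_f + β × MRP = 4.7% + 1.0936 × 9.1% = 14.65%

14.65%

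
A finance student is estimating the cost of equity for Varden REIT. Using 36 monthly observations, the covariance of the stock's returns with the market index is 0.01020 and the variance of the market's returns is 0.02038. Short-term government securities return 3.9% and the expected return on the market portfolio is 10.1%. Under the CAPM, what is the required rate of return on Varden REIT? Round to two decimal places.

7.00%

β = Cov(R_i, R_m) / Var(R_m) = 0.01020 / 0.02038 = 0.5005
MRP = 10.1% − 3.9% = 6.20%
E(R) = R_f + β × MRP = 3.9% + 0.5005 × 6.2% = 7.00%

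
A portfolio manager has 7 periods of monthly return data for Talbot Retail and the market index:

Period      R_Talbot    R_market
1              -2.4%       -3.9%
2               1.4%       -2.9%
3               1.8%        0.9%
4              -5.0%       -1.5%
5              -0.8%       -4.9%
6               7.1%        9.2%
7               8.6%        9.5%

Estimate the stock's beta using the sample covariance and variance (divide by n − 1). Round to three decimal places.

Mean R_i = (-2.4 + 1.4 + 1.8 − 5.0 − 0.8 + 7.1 + 8.6) / 7 = 1.5286%
Mean R_m = (-3.9 − 2.9 + 0.9 − 1.5 − 4.9 + 9.2 + 9.5) / 7 = 0.9143%
Σ(R_i − R̄_i)(R_m − R̄_m) = 155.5771  ⇒  Cov = 155.5771 / 6 = 25.9295
Σ(R_m − R̄_m)² = 219.7286  ⇒  Var(R_m) = 219.7286 / 6 = 36.6214
β = Cov / Var(R_m) = 25.9295 / 36.6214 = 0.7080

0.708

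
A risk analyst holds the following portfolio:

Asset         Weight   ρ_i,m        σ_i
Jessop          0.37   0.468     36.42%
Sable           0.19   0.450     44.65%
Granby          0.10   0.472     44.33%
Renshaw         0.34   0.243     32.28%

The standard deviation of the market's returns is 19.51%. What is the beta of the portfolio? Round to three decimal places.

β_Jessop = 0.468 × 36.42% / 19.51% = 0.8736
β_Sable = 0.450 × 44.65% / 19.51% = 1.0299
β_Granby = 0.472 × 44.33% / 19.51% = 1.0725
β_Renshaw = 0.243 × 32.28% / 19.51% = 0.4021
β_P = Σ w_i β_i = 0.37×0.8736 + 0.19×1.0299 + 0.10×1.0725 + 0.34×0.4021 = 0.7629

0.763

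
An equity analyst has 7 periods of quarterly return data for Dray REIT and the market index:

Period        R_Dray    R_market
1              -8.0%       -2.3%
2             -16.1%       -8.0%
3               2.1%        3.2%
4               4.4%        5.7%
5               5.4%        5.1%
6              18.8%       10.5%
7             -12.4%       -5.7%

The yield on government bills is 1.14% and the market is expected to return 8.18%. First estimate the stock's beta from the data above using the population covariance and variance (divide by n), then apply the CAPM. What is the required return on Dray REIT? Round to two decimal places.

13.68%

Mean R_i = (-8.0 − 16.1 + 2.1 + 4.4 + 5.4 + 18.8 − 12.4) / 7 = -0.8286%
Mean R_m = (-2.3 − 8.0 + 3.2 + 5.7 + 5.1 + 10.5 − 5.7) / 7 = 1.2143%
Σ(R_i − R̄_i)(R_m − R̄_m) = 481.6629  ⇒  Cov = 481.6629 / 7 = 68.8090
Σ(R_m − R̄_m)² = 270.4486  ⇒  Var(R_m) = 270.4486 / 7 = 38.6355
β = Cov / Var(R_m) = 68.8090 / 38.6355 = 1.7810
MRP = 8.18% − 1.14% = 7.04%
E(R) = R_f + β × MRP = 1.14% + 1.7810 × 7.04% = 13.68%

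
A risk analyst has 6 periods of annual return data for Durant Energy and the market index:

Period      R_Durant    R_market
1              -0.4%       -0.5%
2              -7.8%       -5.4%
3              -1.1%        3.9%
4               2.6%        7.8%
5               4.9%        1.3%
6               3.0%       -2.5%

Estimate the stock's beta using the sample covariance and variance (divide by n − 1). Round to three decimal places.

Mean R_i = (-0.4 − 7.8 − 1.1 + 2.6 + 4.9 + 3.0) / 6 = 0.2000%
Mean R_m = (-0.5 − 5.4 + 3.9 + 7.8 + 1.3 − 2.5) / 6 = 0.7667%
Σ(R_i − R̄_i)(R_m − R̄_m) = 56.2600  ⇒  Cov = 56.2600 / 5 = 11.2520
Σ(R_m − R̄_m)² = 109.8733  ⇒  Var(R_m) = 109.8733 / 5 = 21.9747
β = Cov / Var(R_m) = 11.2520 / 21.9747 = 0.5120

0.512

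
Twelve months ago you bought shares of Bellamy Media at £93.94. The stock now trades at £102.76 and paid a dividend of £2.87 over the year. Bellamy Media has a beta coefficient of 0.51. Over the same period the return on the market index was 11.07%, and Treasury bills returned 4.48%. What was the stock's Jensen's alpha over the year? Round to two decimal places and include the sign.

Realised HPR = (P1 + D1 − P0) / P0 = (102.76 + 2.87 − 93.94) / 93.94 = 11.69 / 93.94 = 12.4441%
MRP = 11.07% − 4.48% = 6.59%
CAPM required = R_f + β·MRP = 4.48% + 0.51 × 6.59% = 7.8409%
α = realised − required = 12.4441% − 7.8409% = +4.60%

+4.60%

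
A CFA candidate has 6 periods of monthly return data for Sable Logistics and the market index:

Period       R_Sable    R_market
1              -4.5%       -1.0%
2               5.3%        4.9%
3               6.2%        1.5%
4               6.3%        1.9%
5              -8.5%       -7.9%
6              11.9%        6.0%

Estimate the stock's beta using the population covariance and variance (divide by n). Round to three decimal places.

1.409

Mean R_i = (-4.5 + 5.3 + 6.2 + 6.3 − 8.5 + 11.9) / 6 = 2.7833%
Mean R_m = (-1.0 + 4.9 + 1.5 + 1.9 − 7.9 + 6.0) / 6 = 0.9000%
Σ(R_i − R̄_i)(R_m − R̄_m) = 175.2600  ⇒  Cov = 175.2600 / 6 = 29.2100
Σ(R_m − R̄_m)² = 124.4200  ⇒  Var(R_m) = 124.4200 / 6 = 20.7367
β = Cov / Var(R_m) = 29.2100 / 20.7367 = 1.4086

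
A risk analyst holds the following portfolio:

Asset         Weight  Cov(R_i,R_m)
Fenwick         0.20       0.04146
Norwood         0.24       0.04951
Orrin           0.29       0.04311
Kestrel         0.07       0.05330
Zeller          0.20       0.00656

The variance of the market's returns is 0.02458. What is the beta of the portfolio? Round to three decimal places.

1.535

β_Fenwick = 0.04146 / 0.02458 = 1.6867
β_Norwood = 0.04951 / 0.02458 = 2.0142
β_Orrin = 0.04311 / 0.02458 = 1.7539
β_Kestrel = 0.05330 / 0.02458 = 2.1684
β_Zeller = 0.00656 / 0.02458 = 0.2669
β_P = Σ w_i β_i = 0.20×1.6867 + 0.24×2.0142 + 0.29×1.7539 + 0.07×2.1684 + 0.20×0.2669 = 1.5345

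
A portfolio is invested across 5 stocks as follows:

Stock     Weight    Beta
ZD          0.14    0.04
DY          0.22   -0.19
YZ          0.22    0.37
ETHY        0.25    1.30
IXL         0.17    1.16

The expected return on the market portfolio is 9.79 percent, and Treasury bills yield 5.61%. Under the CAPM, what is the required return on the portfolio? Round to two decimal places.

7.98%

β_P = Σ w_i β_i = 0.14×0.04 + 0.22×-0.19 + 0.22×0.37 + 0.25×1.30 + 0.17×1.16 = 0.5674
MRP = 9.79% − 5.61% = 4.18%
E(R_P) = R_f + β_P × MRP = 5.61% + 0.5674 × 4.18% = 7.98%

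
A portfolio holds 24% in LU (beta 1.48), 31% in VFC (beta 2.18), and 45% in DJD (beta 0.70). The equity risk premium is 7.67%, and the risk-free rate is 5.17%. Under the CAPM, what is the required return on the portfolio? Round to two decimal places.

β_P = Σ w_i β_i = 0.24×1.48 + 0.31×2.18 + 0.45×0.70 = 1.3460
E(R_P) = R_f + β_P × MRP = 5.17% + 1.3460 × 7.67% = 15.49%

15.49%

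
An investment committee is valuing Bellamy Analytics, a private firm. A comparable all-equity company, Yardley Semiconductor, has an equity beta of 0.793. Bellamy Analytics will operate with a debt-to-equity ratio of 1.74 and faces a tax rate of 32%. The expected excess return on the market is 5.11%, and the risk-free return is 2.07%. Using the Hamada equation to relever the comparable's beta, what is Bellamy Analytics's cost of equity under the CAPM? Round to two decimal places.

10.92%

β_L = β_U × [1 + (1 − t)(D/E)] = 0.793 × [1 + (1 − 0.32) × 1.74]
    = 0.793 × [1 + 0.68 × 1.74] = 0.793 × 2.1832 = 1.7313
E(R) = R_f + β_L × MRP = 2.07% + 1.7313 × 5.11% = 10.92%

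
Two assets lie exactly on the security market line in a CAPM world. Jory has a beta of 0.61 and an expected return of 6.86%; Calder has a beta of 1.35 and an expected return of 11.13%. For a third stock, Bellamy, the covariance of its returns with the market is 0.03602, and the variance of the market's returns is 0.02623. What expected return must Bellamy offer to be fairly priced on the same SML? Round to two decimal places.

MRP = (11.13% − 6.86%) / (1.35 − 0.61) = 5.7703%
R_f = 6.86% − 0.61 × 5.7703% = 3.3401%
β_Bellamy = Cov / Var(R_m) = 0.03602 / 0.02623 = 1.3732
E(R_Bellamy) = R_f + β × MRP = 3.3401% + 1.3732 × 5.7703% = 11.26%

11.26%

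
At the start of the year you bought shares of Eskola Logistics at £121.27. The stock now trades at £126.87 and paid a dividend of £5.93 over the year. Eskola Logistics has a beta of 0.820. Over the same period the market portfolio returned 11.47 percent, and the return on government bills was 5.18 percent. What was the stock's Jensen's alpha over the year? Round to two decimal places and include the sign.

Realised HPR = (P1 + D1 − P0) / P0 = (126.87 + 5.93 − 121.27) / 121.27 = 11.53 / 121.27 = 9.5077%
MRP = 11.47% − 5.18% = 6.29%
CAPM required = R_f + β·MRP = 5.18% + 0.820 × 6.29% = 10.33780%
α = realised − required = 9.5077% − 10.33780% = -0.83%

-0.83%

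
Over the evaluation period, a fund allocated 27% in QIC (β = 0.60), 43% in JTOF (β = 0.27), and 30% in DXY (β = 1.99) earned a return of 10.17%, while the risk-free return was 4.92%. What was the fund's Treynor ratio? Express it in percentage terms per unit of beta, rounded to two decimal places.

6.00%

β_P = 0.27×0.60 + 0.43×0.27 + 0.30×1.99 = 0.8751
Treynor = (R_P − R_f) / β_P = (10.17% − 4.92%) / 0.8751 = 5.25% / 0.8751 = 6.00%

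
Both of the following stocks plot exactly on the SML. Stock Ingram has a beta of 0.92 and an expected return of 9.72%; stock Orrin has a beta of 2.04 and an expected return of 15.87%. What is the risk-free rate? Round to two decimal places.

4.67%

Both satisfy E(R) = R_f + β·MRP, so the slope of the SML is
MRP = (15.87% − 9.72%) / (2.04 − 0.92) = 6.15% / 1.12 = 5.4911%
R_f = E(R_Ingram) − β_Ingram·MRP = 9.72% − 0.92 × 5.4911% = 4.6682%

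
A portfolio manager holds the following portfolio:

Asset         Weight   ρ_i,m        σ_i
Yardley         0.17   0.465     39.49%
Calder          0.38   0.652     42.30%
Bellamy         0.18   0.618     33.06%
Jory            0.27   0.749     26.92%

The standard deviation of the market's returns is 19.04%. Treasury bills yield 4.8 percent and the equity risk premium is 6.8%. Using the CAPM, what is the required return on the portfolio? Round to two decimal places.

β_Yardley = 0.465 × 39.49% / 19.04% = 0.9644
β_Calder = 0.652 × 42.30% / 19.04% = 1.4485
β_Bellamy = 0.618 × 33.06% / 19.04% = 1.0731
β_Jory = 0.749 × 26.92% / 19.04% = 1.0590
β_P = Σ w_i β_i = 0.17×0.9644 + 0.38×1.4485 + 0.18×1.0731 + 0.27×1.0590 = 1.1935
E(R_P) = R_f + β_P × MRP = 4.8% + 1.1935 × 6.8% = 12.92%

12.92%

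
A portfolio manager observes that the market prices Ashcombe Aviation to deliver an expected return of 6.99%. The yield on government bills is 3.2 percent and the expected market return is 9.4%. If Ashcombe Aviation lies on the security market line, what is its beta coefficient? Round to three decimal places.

0.611

MRP = 9.4% − 3.2% = 6.20%
β = (E(R) − R_f) / MRP = (6.99% − 3.2%) / 6.2% = 3.79% / 6.2% = 0.611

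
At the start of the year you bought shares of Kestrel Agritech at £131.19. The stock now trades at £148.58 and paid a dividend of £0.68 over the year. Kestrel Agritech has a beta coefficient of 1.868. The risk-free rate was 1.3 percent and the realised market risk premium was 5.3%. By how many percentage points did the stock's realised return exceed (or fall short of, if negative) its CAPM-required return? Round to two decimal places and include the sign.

Realised HPR = (P1 + D1 − P0) / P0 = (148.58 + 0.68 − 131.19) / 131.19 = 18.07 / 131.19 = 13.7739%
CAPM required = R_f + β·MRP = 1.3% + 1.868 × 5.3% = 11.2004%
α = realised − required = 13.7739% − 11.2004% = +2.57%

+2.57%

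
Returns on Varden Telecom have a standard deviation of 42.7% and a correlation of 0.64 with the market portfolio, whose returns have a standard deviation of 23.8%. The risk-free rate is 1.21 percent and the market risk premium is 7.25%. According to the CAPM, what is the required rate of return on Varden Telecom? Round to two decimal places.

β = ρ × σ_i / σ_m = 0.64 × 42.7% / 23.8% = 1.1482
E(R) = 1.21% + 1.1482 × 7.25% = 9.53%

9.53%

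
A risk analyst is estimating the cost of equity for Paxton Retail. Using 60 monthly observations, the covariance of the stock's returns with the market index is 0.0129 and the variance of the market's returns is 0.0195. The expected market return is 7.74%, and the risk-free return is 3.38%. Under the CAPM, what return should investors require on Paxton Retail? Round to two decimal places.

6.26%

β = Cov(R_i, R_m) / Var(R_m) = 0.0129 / 0.0195 = 0.6615
MRP = 7.74% − 3.38% = 4.36%
E(R) = R_f + β × MRP = 3.38% + 0.6615 × 4.36% = 6.26%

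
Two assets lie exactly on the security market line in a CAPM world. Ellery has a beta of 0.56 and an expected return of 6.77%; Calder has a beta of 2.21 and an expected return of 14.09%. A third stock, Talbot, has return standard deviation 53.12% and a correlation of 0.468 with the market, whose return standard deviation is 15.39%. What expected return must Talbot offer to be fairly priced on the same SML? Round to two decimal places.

MRP = (14.09% − 6.77%) / (2.21 − 0.56) = 4.4364%
R_f = 6.77% − 0.56 × 4.4364% = 4.2856%
β_Talbot = ρ·σ_i/σ_m = 0.468 × 53.12 / 15.39 = 1.6153
E(R_Talbot) = R_f + β × MRP = 4.2856% + 1.6153 × 4.4364% = 11.45%

11.45%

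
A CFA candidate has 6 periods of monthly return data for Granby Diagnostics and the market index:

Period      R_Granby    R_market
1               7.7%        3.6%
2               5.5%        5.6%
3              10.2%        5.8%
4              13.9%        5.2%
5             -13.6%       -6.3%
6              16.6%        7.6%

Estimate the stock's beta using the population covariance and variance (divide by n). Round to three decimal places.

2.052

Mean R_i = (7.7 + 5.5 + 10.2 + 13.9 − 13.6 + 16.6) / 6 = 6.7167%
Mean R_m = (3.6 + 5.6 + 5.8 + 5.2 − 6.3 + 7.6) / 6 = 3.5833%
Σ(R_i − R̄_i)(R_m − R̄_m) = 257.3917  ⇒  Cov = 257.3917 / 6 = 42.8986
Σ(R_m − R̄_m)² = 125.4083  ⇒  Var(R_m) = 125.4083 / 6 = 20.9014
β = Cov / Var(R_m) = 42.8986 / 20.9014 = 2.0524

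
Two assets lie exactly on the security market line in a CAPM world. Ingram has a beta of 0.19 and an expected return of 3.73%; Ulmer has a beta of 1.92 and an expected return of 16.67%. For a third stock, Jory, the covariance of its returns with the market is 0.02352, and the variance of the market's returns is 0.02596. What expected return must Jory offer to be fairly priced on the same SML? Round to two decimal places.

MRP = (16.67% − 3.73%) / (1.92 − 0.19) = 7.4798%
R_f = 3.73% − 0.19 × 7.4798% = 2.3088%
β_Jory = Cov / Var(R_m) = 0.02352 / 0.02596 = 0.9060
E(R_Jory) = R_f + β × MRP = 2.3088% + 0.9060 × 7.4798% = 9.09%

9.09%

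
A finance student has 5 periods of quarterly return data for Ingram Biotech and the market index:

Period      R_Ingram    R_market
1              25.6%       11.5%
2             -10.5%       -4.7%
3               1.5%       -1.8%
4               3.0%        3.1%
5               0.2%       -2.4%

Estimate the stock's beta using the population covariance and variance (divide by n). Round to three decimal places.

1.966

Mean R_i = (25.6 − 10.5 + 1.5 + 3.0 + 0.2) / 5 = 3.9600%
Mean R_m = (11.5 − 4.7 − 1.8 + 3.1 − 2.4) / 5 = 1.1400%
Σ(R_i − R̄_i)(R_m − R̄_m) = 327.2980  ⇒  Cov = 327.2980 / 5 = 65.4596
Σ(R_m − R̄_m)² = 166.4520  ⇒  Var(R_m) = 166.4520 / 5 = 33.2904
β = Cov / Var(R_m) = 65.4596 / 33.2904 = 1.9663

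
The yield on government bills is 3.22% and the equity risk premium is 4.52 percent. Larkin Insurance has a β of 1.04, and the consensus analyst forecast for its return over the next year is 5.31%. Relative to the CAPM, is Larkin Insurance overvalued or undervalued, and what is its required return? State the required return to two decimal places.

Overvalued; required return 7.92%

Required return = R_f + β·MRP = 3.22% + 1.04 × 4.52% = 7.92%
Forecast 5.31% < required 7.92% → the stock plots below the SML → overvalued.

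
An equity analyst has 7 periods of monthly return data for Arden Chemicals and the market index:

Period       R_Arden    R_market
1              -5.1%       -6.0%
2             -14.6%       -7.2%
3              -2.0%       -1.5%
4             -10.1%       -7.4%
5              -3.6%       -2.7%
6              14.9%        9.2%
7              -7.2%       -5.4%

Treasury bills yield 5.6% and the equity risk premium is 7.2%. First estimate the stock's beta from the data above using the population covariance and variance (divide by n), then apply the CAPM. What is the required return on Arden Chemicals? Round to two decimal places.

Mean R_i = (-5.1 − 14.6 − 2.0 − 10.1 − 3.6 + 14.9 − 7.2) / 7 = -3.9571%
Mean R_m = (-6.0 − 7.2 − 1.5 − 7.4 − 2.7 + 9.2 − 5.4) / 7 = -3.0000%
Σ(R_i − R̄_i)(R_m − R̄_m) = 316.0400  ⇒  Cov = 316.0400 / 7 = 45.1486
Σ(R_m − R̄_m)² = 202.9400  ⇒  Var(R_m) = 202.9400 / 7 = 28.9914
β = Cov / Var(R_m) = 45.1486 / 28.9914 = 1.5573
E(R) = R_f + β × MRP = 5.6% + 1.5573 × 7.2% = 16.81%

16.81%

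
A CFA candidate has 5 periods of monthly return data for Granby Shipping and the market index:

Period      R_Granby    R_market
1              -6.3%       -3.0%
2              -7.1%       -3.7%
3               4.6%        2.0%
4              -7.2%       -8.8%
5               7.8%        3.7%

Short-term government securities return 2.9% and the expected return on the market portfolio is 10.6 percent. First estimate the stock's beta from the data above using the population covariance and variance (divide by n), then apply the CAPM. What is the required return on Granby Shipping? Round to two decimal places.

Mean R_i = (-6.3 − 7.1 + 4.6 − 7.2 + 7.8) / 5 = -1.6400%
Mean R_m = (-3.0 − 3.7 + 2.0 − 8.8 + 3.7) / 5 = -1.9600%
Σ(R_i − R̄_i)(R_m − R̄_m) = 130.5180  ⇒  Cov = 130.5180 / 5 = 26.1036
Σ(R_m − R̄_m)² = 98.6120  ⇒  Var(R_m) = 98.6120 / 5 = 19.7224
β = Cov / Var(R_m) = 26.1036 / 19.7224 = 1.3236
MRP = 10.6% − 2.9% = 7.70%
E(R) = R_f + β × MRP = 2.9% + 1.3236 × 7.7% = 13.09%

13.09%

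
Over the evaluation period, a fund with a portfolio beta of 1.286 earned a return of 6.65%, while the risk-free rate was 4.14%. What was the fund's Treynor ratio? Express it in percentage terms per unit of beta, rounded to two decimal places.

Treynor = (R_P − R_f) / β_P = (6.65% − 4.14%) / 1.2860 = 2.51% / 1.2860 = 1.95%

1.95%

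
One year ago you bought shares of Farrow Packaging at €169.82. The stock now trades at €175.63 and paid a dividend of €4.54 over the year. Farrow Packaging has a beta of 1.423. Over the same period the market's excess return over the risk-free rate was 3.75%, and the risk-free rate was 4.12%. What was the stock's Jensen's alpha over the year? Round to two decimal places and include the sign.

Realised HPR = (P1 + D1 − P0) / P0 = (175.63 + 4.54 − 169.82) / 169.82 = 10.35 / 169.82 = 6.0947%
CAPM required = R_f + β·MRP = 4.12% + 1.423 × 3.75% = 9.45625%
α = realised − required = 6.0947% − 9.45625% = -3.36%

-3.36%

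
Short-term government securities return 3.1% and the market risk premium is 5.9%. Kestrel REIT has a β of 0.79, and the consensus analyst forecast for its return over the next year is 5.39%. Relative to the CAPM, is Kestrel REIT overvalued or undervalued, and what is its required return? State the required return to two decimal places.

Overvalued; required return 7.76%

Required return = R_f + β·MRP = 3.1% + 0.79 × 5.9% = 7.76%
Forecast 5.39% < required 7.76% → the stock plots below the SML → overvalued.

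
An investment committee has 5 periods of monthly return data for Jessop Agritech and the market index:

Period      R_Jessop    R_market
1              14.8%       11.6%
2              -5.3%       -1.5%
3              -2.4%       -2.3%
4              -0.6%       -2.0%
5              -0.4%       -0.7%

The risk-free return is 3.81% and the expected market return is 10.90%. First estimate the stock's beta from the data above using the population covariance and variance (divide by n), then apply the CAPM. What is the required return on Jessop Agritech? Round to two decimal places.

Mean R_i = (14.8 − 5.3 − 2.4 − 0.6 − 0.4) / 5 = 1.2200%
Mean R_m = (11.6 − 1.5 − 2.3 − 2.0 − 0.7) / 5 = 1.0200%
Σ(R_i − R̄_i)(R_m − R̄_m) = 180.4080  ⇒  Cov = 180.4080 / 5 = 36.0816
Σ(R_m − R̄_m)² = 141.3880  ⇒  Var(R_m) = 141.3880 / 5 = 28.2776
β = Cov / Var(R_m) = 36.0816 / 28.2776 = 1.2760
MRP = 10.90% − 3.81% = 7.09%
E(R) = R_f + β × MRP = 3.81% + 1.2760 × 7.09% = 12.86%

12.86%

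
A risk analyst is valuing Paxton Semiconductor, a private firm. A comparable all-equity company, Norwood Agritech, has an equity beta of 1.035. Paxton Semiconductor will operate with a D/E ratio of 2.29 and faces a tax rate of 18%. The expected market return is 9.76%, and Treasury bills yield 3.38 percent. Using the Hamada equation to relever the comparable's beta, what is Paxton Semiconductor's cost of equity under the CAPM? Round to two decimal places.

β_L = β_U × [1 + (1 − t)(D/E)] = 1.035 × [1 + (1 − 0.18) × 2.29]
    = 1.035 × [1 + 0.82 × 2.29] = 1.035 × 2.8778 = 2.9785
MRP = 9.76% − 3.38% = 6.38%
E(R) = R_f + β_L × MRP = 3.38% + 2.9785 × 6.38% = 22.38%

22.38%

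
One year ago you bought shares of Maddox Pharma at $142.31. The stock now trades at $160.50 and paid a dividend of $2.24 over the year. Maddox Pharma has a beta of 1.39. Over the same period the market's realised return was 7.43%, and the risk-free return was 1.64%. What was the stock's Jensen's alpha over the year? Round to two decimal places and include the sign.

Realised HPR = (P1 + D1 − P0) / P0 = (160.50 + 2.24 − 142.31) / 142.31 = 20.43 / 142.31 = 14.3560%
MRP = 7.43% − 1.64% = 5.79%
CAPM required = R_f + β·MRP = 1.64% + 1.39 × 5.79% = 9.6881%
α = realised − required = 14.3560% − 9.6881% = +4.67%

+4.67%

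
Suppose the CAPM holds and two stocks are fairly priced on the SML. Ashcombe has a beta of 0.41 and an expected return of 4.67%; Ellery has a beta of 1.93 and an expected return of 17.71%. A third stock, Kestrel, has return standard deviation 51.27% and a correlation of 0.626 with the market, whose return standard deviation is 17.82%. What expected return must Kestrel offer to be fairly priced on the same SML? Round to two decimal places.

MRP = (17.71% − 4.67%) / (1.93 − 0.41) = 8.5789%
R_f = 4.67% − 0.41 × 8.5789% = 1.1527%
β_Kestrel = ρ·σ_i/σ_m = 0.626 × 51.27 / 17.82 = 1.8011
E(R_Kestrel) = R_f + β × MRP = 1.1527% + 1.8011 × 8.5789% = 16.60%

16.60%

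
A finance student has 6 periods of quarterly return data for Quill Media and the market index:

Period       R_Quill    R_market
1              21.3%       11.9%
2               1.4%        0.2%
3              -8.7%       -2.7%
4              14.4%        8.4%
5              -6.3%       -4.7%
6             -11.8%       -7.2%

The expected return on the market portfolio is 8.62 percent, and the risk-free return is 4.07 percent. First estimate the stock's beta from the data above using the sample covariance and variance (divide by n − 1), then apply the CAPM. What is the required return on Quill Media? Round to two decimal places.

Mean R_i = (21.3 + 1.4 − 8.7 + 14.4 − 6.3 − 11.8) / 6 = 1.7167%
Mean R_m = (11.9 + 0.2 − 2.7 + 8.4 − 4.7 − 7.2) / 6 = 0.9833%
Σ(R_i − R̄_i)(R_m − R̄_m) = 502.6417  ⇒  Cov = 502.6417 / 5 = 100.5283
Σ(R_m − R̄_m)² = 287.6283  ⇒  Var(R_m) = 287.6283 / 5 = 57.5257
β = Cov / Var(R_m) = 100.5283 / 57.5257 = 1.7475
MRP = 8.62% − 4.07% = 4.55%
E(R) = R_f + β × MRP = 4.07% + 1.7475 × 4.55% = 12.02%

12.02%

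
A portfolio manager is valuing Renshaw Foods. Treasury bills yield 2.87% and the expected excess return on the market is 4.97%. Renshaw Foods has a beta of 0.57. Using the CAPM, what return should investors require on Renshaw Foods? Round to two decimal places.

E(R) = R_f + β × MRP = 2.87% + 0.57 × 4.97% = 5.70%

5.70%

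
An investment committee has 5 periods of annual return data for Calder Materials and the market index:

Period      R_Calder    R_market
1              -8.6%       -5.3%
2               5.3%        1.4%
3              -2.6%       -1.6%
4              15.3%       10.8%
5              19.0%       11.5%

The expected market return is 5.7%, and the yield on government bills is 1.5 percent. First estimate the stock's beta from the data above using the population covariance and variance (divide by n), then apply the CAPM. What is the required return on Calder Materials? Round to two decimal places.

7.95%

Mean R_i = (-8.6 + 5.3 − 2.6 + 15.3 + 19.0) / 5 = 5.6800%
Mean R_m = (-5.3 + 1.4 − 1.6 + 10.8 + 11.5) / 5 = 3.3600%
Σ(R_i − R̄_i)(R_m − R̄_m) = 345.4760  ⇒  Cov = 345.4760 / 5 = 69.0952
Σ(R_m − R̄_m)² = 225.0520  ⇒  Var(R_m) = 225.0520 / 5 = 45.0104
β = Cov / Var(R_m) = 69.0952 / 45.0104 = 1.5351
MRP = 5.7% − 1.5% = 4.20%
E(R) = R_f + β × MRP = 1.5% + 1.5351 × 4.2% = 7.95%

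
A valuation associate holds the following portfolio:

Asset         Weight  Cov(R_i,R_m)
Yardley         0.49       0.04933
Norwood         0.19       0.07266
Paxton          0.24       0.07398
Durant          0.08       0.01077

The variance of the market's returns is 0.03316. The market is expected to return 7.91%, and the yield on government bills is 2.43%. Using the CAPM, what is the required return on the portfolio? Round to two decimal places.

11.78%

β_Yardley = 0.04933 / 0.03316 = 1.4876
β_Norwood = 0.07266 / 0.03316 = 2.1912
β_Paxton = 0.07398 / 0.03316 = 2.2310
β_Durant = 0.01077 / 0.03316 = 0.3248
β_P = Σ w_i β_i = 0.49×1.4876 + 0.19×2.1912 + 0.24×2.2310 + 0.08×0.3248 = 1.7067
MRP = 7.91% − 2.43% = 5.48%
E(R_P) = R_f + β_P × MRP = 2.43% + 1.7067 × 5.48% = 11.78%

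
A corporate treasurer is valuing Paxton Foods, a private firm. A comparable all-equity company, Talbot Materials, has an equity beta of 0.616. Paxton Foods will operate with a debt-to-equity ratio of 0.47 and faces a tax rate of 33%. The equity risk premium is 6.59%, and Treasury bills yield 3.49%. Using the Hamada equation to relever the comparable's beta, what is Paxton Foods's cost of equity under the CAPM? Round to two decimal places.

β_L = β_U × [1 + (1 − t)(D/E)] = 0.616 × [1 + (1 − 0.33) × 0.47]
    = 0.616 × [1 + 0.67 × 0.47] = 0.616 × 1.3149 = 0.8100
E(R) = R_f + β_L × MRP = 3.49% + 0.8100 × 6.59% = 8.83%

8.83%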